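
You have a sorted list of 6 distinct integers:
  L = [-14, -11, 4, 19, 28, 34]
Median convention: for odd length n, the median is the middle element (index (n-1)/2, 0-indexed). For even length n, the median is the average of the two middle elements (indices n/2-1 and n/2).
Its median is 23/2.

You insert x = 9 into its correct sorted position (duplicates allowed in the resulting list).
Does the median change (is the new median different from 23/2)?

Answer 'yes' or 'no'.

Answer: yes

Derivation:
Old median = 23/2
Insert x = 9
New median = 9
Changed? yes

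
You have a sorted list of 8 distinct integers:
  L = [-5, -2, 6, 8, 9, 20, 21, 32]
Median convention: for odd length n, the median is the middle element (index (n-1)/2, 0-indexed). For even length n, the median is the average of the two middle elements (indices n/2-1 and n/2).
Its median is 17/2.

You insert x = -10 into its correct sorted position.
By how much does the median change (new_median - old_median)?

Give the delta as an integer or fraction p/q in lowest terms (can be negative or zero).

Old median = 17/2
After inserting x = -10: new sorted = [-10, -5, -2, 6, 8, 9, 20, 21, 32]
New median = 8
Delta = 8 - 17/2 = -1/2

Answer: -1/2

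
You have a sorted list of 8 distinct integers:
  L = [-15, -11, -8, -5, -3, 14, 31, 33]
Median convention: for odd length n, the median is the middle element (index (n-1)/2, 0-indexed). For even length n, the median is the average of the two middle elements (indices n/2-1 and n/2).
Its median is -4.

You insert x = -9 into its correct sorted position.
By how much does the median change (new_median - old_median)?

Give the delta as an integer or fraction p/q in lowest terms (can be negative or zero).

Answer: -1

Derivation:
Old median = -4
After inserting x = -9: new sorted = [-15, -11, -9, -8, -5, -3, 14, 31, 33]
New median = -5
Delta = -5 - -4 = -1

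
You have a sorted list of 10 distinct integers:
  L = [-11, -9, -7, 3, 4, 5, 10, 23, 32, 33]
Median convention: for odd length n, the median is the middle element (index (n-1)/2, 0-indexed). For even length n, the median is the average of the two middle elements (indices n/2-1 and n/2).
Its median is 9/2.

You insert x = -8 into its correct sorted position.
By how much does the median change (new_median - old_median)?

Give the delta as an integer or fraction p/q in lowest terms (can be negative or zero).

Answer: -1/2

Derivation:
Old median = 9/2
After inserting x = -8: new sorted = [-11, -9, -8, -7, 3, 4, 5, 10, 23, 32, 33]
New median = 4
Delta = 4 - 9/2 = -1/2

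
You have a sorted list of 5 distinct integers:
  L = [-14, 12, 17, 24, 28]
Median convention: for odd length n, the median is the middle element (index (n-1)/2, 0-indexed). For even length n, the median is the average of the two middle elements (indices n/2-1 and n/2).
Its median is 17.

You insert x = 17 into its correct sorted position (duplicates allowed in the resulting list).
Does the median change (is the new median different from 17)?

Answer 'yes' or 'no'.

Answer: no

Derivation:
Old median = 17
Insert x = 17
New median = 17
Changed? no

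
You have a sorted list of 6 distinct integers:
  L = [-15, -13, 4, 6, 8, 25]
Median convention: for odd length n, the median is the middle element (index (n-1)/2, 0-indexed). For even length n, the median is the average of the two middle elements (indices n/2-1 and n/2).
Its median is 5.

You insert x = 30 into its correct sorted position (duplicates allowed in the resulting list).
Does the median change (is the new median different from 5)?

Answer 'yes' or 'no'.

Old median = 5
Insert x = 30
New median = 6
Changed? yes

Answer: yes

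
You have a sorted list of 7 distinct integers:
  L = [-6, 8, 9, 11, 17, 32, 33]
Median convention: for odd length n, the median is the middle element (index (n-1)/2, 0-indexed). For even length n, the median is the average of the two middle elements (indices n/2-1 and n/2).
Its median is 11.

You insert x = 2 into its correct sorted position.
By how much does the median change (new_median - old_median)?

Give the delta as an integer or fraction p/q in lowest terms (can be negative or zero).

Old median = 11
After inserting x = 2: new sorted = [-6, 2, 8, 9, 11, 17, 32, 33]
New median = 10
Delta = 10 - 11 = -1

Answer: -1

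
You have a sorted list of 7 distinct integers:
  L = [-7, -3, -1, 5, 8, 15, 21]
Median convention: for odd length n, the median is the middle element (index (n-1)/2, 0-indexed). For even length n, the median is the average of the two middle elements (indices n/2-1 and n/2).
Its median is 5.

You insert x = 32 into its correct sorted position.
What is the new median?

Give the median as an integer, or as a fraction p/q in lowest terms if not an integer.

Old list (sorted, length 7): [-7, -3, -1, 5, 8, 15, 21]
Old median = 5
Insert x = 32
Old length odd (7). Middle was index 3 = 5.
New length even (8). New median = avg of two middle elements.
x = 32: 7 elements are < x, 0 elements are > x.
New sorted list: [-7, -3, -1, 5, 8, 15, 21, 32]
New median = 13/2

Answer: 13/2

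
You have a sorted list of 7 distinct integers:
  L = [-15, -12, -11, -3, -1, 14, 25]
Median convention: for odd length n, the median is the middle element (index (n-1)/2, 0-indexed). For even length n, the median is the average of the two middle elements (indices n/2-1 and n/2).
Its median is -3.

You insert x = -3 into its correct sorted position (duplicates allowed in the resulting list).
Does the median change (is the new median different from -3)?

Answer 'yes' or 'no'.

Answer: no

Derivation:
Old median = -3
Insert x = -3
New median = -3
Changed? no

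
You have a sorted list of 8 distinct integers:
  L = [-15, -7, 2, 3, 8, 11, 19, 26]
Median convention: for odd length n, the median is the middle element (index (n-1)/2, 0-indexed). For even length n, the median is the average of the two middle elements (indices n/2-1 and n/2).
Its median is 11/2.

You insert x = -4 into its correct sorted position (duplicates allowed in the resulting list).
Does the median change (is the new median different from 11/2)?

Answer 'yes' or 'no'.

Answer: yes

Derivation:
Old median = 11/2
Insert x = -4
New median = 3
Changed? yes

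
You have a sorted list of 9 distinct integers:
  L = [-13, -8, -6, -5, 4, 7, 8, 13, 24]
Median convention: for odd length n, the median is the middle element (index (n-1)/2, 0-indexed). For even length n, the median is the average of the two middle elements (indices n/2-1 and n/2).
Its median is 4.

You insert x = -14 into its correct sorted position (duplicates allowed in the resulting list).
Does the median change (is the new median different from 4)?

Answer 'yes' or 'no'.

Old median = 4
Insert x = -14
New median = -1/2
Changed? yes

Answer: yes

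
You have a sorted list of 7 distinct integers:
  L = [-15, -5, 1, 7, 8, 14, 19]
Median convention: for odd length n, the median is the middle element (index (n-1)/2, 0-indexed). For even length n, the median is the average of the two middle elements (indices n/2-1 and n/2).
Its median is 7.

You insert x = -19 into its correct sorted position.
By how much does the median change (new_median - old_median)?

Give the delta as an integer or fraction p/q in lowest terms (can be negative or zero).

Answer: -3

Derivation:
Old median = 7
After inserting x = -19: new sorted = [-19, -15, -5, 1, 7, 8, 14, 19]
New median = 4
Delta = 4 - 7 = -3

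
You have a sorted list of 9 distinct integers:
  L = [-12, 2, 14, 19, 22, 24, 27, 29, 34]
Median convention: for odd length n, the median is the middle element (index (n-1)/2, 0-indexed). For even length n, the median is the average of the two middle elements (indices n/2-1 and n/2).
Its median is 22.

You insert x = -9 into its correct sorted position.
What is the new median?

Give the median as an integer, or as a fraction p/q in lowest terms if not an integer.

Old list (sorted, length 9): [-12, 2, 14, 19, 22, 24, 27, 29, 34]
Old median = 22
Insert x = -9
Old length odd (9). Middle was index 4 = 22.
New length even (10). New median = avg of two middle elements.
x = -9: 1 elements are < x, 8 elements are > x.
New sorted list: [-12, -9, 2, 14, 19, 22, 24, 27, 29, 34]
New median = 41/2

Answer: 41/2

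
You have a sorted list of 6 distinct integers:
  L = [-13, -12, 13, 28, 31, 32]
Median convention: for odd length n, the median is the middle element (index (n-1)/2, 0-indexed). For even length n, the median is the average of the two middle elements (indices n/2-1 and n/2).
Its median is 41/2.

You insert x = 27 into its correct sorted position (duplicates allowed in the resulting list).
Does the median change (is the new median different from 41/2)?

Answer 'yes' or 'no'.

Answer: yes

Derivation:
Old median = 41/2
Insert x = 27
New median = 27
Changed? yes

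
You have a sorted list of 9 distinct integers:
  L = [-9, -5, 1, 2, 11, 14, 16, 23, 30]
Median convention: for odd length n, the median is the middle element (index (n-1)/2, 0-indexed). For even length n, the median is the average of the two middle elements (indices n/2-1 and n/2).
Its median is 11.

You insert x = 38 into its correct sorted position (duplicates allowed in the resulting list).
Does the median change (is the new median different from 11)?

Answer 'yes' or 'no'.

Old median = 11
Insert x = 38
New median = 25/2
Changed? yes

Answer: yes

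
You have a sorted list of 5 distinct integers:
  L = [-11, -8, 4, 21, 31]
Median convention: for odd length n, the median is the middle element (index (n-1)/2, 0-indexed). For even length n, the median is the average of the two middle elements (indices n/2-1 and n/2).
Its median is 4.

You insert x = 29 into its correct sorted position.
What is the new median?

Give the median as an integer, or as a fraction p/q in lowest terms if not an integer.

Old list (sorted, length 5): [-11, -8, 4, 21, 31]
Old median = 4
Insert x = 29
Old length odd (5). Middle was index 2 = 4.
New length even (6). New median = avg of two middle elements.
x = 29: 4 elements are < x, 1 elements are > x.
New sorted list: [-11, -8, 4, 21, 29, 31]
New median = 25/2

Answer: 25/2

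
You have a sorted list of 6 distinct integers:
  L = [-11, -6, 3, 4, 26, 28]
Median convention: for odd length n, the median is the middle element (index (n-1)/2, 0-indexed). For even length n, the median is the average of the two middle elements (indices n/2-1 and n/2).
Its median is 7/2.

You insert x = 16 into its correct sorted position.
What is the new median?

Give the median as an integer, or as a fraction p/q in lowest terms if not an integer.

Old list (sorted, length 6): [-11, -6, 3, 4, 26, 28]
Old median = 7/2
Insert x = 16
Old length even (6). Middle pair: indices 2,3 = 3,4.
New length odd (7). New median = single middle element.
x = 16: 4 elements are < x, 2 elements are > x.
New sorted list: [-11, -6, 3, 4, 16, 26, 28]
New median = 4

Answer: 4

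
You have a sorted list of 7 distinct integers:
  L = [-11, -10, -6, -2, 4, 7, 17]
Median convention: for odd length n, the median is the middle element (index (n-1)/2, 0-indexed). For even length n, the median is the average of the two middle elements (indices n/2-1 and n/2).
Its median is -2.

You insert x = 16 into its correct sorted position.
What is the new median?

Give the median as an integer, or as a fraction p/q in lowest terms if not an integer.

Answer: 1

Derivation:
Old list (sorted, length 7): [-11, -10, -6, -2, 4, 7, 17]
Old median = -2
Insert x = 16
Old length odd (7). Middle was index 3 = -2.
New length even (8). New median = avg of two middle elements.
x = 16: 6 elements are < x, 1 elements are > x.
New sorted list: [-11, -10, -6, -2, 4, 7, 16, 17]
New median = 1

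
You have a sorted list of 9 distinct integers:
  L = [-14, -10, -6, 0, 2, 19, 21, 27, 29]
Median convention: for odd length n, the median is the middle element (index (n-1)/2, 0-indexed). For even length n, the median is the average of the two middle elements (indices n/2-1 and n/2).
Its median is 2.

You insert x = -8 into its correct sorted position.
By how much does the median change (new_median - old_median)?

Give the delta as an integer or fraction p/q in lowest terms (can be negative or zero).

Answer: -1

Derivation:
Old median = 2
After inserting x = -8: new sorted = [-14, -10, -8, -6, 0, 2, 19, 21, 27, 29]
New median = 1
Delta = 1 - 2 = -1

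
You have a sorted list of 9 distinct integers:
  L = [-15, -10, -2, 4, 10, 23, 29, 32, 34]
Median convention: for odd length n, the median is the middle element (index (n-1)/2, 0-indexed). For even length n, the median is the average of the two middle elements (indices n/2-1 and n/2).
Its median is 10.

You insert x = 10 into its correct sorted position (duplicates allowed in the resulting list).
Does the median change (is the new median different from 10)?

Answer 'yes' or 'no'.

Old median = 10
Insert x = 10
New median = 10
Changed? no

Answer: no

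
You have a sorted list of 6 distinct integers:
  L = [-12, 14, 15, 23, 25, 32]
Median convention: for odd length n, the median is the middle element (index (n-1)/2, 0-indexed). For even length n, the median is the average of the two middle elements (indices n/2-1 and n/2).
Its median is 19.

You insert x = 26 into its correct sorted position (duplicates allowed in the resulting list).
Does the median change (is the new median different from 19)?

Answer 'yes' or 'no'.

Old median = 19
Insert x = 26
New median = 23
Changed? yes

Answer: yes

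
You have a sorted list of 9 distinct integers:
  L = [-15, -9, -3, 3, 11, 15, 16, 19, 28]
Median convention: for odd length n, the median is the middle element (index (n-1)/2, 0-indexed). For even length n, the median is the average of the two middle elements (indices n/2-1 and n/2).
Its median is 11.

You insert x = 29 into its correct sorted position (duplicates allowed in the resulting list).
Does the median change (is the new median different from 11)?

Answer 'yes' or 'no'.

Answer: yes

Derivation:
Old median = 11
Insert x = 29
New median = 13
Changed? yes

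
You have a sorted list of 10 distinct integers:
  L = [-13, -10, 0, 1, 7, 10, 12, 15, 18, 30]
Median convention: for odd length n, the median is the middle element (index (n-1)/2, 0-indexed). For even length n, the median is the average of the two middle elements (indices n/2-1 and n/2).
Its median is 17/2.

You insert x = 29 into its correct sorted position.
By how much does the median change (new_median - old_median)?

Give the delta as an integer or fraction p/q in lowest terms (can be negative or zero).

Answer: 3/2

Derivation:
Old median = 17/2
After inserting x = 29: new sorted = [-13, -10, 0, 1, 7, 10, 12, 15, 18, 29, 30]
New median = 10
Delta = 10 - 17/2 = 3/2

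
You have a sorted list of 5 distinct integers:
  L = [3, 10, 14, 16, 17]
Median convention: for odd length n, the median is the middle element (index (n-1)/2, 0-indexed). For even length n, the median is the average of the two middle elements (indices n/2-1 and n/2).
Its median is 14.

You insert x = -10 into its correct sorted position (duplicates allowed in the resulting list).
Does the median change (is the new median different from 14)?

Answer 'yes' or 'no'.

Answer: yes

Derivation:
Old median = 14
Insert x = -10
New median = 12
Changed? yes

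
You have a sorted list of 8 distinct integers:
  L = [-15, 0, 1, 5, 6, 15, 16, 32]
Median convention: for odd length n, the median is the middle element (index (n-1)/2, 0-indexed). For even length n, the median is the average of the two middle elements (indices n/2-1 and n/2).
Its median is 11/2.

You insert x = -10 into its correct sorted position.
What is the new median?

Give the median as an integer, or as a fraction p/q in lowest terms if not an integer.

Answer: 5

Derivation:
Old list (sorted, length 8): [-15, 0, 1, 5, 6, 15, 16, 32]
Old median = 11/2
Insert x = -10
Old length even (8). Middle pair: indices 3,4 = 5,6.
New length odd (9). New median = single middle element.
x = -10: 1 elements are < x, 7 elements are > x.
New sorted list: [-15, -10, 0, 1, 5, 6, 15, 16, 32]
New median = 5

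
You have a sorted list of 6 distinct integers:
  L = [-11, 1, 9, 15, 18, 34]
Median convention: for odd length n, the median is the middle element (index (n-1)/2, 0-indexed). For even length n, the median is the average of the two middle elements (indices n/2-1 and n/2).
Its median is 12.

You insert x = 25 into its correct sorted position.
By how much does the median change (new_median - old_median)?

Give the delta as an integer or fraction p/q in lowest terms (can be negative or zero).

Answer: 3

Derivation:
Old median = 12
After inserting x = 25: new sorted = [-11, 1, 9, 15, 18, 25, 34]
New median = 15
Delta = 15 - 12 = 3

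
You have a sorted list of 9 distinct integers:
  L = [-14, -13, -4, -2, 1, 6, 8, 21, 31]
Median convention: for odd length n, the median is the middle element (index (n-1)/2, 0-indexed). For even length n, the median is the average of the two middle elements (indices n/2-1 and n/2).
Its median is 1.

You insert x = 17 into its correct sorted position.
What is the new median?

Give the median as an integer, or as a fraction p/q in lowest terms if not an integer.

Answer: 7/2

Derivation:
Old list (sorted, length 9): [-14, -13, -4, -2, 1, 6, 8, 21, 31]
Old median = 1
Insert x = 17
Old length odd (9). Middle was index 4 = 1.
New length even (10). New median = avg of two middle elements.
x = 17: 7 elements are < x, 2 elements are > x.
New sorted list: [-14, -13, -4, -2, 1, 6, 8, 17, 21, 31]
New median = 7/2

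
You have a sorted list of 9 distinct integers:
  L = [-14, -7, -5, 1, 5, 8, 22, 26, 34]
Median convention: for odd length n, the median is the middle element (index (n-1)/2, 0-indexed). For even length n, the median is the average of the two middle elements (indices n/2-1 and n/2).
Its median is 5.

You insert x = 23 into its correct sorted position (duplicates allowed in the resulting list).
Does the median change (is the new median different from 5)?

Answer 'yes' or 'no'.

Answer: yes

Derivation:
Old median = 5
Insert x = 23
New median = 13/2
Changed? yes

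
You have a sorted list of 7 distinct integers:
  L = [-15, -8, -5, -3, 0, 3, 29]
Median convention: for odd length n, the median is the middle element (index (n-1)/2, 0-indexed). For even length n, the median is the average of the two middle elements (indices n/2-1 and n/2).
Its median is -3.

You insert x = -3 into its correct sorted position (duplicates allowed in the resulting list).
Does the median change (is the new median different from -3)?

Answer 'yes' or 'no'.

Answer: no

Derivation:
Old median = -3
Insert x = -3
New median = -3
Changed? no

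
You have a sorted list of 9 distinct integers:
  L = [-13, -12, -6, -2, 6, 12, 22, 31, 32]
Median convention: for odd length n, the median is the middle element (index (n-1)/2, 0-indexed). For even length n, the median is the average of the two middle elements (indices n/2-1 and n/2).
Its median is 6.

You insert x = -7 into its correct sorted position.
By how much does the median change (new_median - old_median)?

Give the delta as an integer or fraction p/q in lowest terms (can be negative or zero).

Old median = 6
After inserting x = -7: new sorted = [-13, -12, -7, -6, -2, 6, 12, 22, 31, 32]
New median = 2
Delta = 2 - 6 = -4

Answer: -4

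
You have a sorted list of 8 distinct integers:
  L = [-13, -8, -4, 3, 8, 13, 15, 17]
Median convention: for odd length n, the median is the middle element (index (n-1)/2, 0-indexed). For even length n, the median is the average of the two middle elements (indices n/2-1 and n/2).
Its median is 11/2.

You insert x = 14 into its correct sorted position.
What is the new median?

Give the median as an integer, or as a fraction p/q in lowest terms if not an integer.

Answer: 8

Derivation:
Old list (sorted, length 8): [-13, -8, -4, 3, 8, 13, 15, 17]
Old median = 11/2
Insert x = 14
Old length even (8). Middle pair: indices 3,4 = 3,8.
New length odd (9). New median = single middle element.
x = 14: 6 elements are < x, 2 elements are > x.
New sorted list: [-13, -8, -4, 3, 8, 13, 14, 15, 17]
New median = 8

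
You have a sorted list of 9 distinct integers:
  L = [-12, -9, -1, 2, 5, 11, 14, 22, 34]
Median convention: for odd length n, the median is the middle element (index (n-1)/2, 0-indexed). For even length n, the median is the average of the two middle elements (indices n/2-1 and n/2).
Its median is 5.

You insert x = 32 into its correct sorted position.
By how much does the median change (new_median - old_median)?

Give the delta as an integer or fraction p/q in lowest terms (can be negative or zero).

Answer: 3

Derivation:
Old median = 5
After inserting x = 32: new sorted = [-12, -9, -1, 2, 5, 11, 14, 22, 32, 34]
New median = 8
Delta = 8 - 5 = 3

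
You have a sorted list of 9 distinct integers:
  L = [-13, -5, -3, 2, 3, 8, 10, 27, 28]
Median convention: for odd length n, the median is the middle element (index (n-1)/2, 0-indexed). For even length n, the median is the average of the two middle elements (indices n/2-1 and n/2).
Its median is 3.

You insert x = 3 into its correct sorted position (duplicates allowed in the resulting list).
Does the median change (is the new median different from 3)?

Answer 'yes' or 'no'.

Old median = 3
Insert x = 3
New median = 3
Changed? no

Answer: no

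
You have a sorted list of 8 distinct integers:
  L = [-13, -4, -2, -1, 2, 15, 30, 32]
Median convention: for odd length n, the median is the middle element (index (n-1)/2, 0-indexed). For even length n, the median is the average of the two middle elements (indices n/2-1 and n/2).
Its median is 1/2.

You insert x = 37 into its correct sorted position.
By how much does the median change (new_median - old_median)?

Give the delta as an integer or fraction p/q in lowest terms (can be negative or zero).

Old median = 1/2
After inserting x = 37: new sorted = [-13, -4, -2, -1, 2, 15, 30, 32, 37]
New median = 2
Delta = 2 - 1/2 = 3/2

Answer: 3/2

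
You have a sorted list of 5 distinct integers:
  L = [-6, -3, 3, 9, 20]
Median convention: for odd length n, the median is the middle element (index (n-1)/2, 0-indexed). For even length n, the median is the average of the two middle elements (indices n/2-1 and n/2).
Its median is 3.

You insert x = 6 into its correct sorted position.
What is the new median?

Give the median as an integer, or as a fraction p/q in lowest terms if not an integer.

Old list (sorted, length 5): [-6, -3, 3, 9, 20]
Old median = 3
Insert x = 6
Old length odd (5). Middle was index 2 = 3.
New length even (6). New median = avg of two middle elements.
x = 6: 3 elements are < x, 2 elements are > x.
New sorted list: [-6, -3, 3, 6, 9, 20]
New median = 9/2

Answer: 9/2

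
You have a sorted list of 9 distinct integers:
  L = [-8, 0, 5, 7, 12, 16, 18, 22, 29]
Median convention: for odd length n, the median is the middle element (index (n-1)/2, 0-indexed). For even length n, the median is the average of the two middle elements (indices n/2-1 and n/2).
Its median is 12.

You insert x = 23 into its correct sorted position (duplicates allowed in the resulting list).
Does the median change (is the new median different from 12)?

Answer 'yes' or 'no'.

Answer: yes

Derivation:
Old median = 12
Insert x = 23
New median = 14
Changed? yes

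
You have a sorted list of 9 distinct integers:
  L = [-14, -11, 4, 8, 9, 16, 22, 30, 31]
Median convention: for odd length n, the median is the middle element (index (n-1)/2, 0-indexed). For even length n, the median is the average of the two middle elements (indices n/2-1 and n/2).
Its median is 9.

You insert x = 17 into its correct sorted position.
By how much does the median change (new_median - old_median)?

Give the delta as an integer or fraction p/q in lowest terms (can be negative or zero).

Answer: 7/2

Derivation:
Old median = 9
After inserting x = 17: new sorted = [-14, -11, 4, 8, 9, 16, 17, 22, 30, 31]
New median = 25/2
Delta = 25/2 - 9 = 7/2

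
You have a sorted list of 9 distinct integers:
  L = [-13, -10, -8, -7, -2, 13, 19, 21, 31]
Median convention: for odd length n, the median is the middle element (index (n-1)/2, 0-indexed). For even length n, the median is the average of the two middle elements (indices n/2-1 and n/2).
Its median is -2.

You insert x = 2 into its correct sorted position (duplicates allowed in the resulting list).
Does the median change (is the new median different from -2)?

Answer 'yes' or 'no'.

Old median = -2
Insert x = 2
New median = 0
Changed? yes

Answer: yes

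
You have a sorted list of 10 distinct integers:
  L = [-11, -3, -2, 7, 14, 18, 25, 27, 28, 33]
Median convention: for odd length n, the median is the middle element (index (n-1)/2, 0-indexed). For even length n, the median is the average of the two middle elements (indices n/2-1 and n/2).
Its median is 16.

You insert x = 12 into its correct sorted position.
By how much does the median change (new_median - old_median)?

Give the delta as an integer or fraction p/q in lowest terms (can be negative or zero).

Old median = 16
After inserting x = 12: new sorted = [-11, -3, -2, 7, 12, 14, 18, 25, 27, 28, 33]
New median = 14
Delta = 14 - 16 = -2

Answer: -2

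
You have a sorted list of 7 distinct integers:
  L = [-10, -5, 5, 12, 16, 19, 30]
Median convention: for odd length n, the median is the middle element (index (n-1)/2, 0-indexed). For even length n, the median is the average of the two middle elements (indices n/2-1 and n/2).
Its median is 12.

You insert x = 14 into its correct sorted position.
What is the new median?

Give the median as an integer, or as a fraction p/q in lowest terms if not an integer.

Old list (sorted, length 7): [-10, -5, 5, 12, 16, 19, 30]
Old median = 12
Insert x = 14
Old length odd (7). Middle was index 3 = 12.
New length even (8). New median = avg of two middle elements.
x = 14: 4 elements are < x, 3 elements are > x.
New sorted list: [-10, -5, 5, 12, 14, 16, 19, 30]
New median = 13

Answer: 13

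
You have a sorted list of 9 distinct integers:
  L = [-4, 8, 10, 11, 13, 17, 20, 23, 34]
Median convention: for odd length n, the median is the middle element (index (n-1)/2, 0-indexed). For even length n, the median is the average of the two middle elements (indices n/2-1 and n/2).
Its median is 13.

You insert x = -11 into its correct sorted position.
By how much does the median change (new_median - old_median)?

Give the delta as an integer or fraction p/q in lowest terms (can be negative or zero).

Old median = 13
After inserting x = -11: new sorted = [-11, -4, 8, 10, 11, 13, 17, 20, 23, 34]
New median = 12
Delta = 12 - 13 = -1

Answer: -1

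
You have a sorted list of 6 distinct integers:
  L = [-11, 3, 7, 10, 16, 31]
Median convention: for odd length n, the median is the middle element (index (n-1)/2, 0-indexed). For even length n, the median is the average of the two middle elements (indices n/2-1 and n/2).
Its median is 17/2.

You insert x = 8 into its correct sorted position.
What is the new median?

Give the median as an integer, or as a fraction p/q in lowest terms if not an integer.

Old list (sorted, length 6): [-11, 3, 7, 10, 16, 31]
Old median = 17/2
Insert x = 8
Old length even (6). Middle pair: indices 2,3 = 7,10.
New length odd (7). New median = single middle element.
x = 8: 3 elements are < x, 3 elements are > x.
New sorted list: [-11, 3, 7, 8, 10, 16, 31]
New median = 8

Answer: 8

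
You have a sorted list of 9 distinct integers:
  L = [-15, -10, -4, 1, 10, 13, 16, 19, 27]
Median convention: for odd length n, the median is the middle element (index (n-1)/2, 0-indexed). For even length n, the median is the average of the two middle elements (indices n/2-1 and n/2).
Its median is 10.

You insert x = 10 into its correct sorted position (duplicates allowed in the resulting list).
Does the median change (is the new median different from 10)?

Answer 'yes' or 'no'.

Old median = 10
Insert x = 10
New median = 10
Changed? no

Answer: no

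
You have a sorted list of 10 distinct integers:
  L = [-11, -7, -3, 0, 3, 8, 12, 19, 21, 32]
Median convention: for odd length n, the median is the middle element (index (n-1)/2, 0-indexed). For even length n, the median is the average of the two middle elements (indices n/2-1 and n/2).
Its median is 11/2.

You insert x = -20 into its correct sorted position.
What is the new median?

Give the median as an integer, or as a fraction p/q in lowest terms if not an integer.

Old list (sorted, length 10): [-11, -7, -3, 0, 3, 8, 12, 19, 21, 32]
Old median = 11/2
Insert x = -20
Old length even (10). Middle pair: indices 4,5 = 3,8.
New length odd (11). New median = single middle element.
x = -20: 0 elements are < x, 10 elements are > x.
New sorted list: [-20, -11, -7, -3, 0, 3, 8, 12, 19, 21, 32]
New median = 3

Answer: 3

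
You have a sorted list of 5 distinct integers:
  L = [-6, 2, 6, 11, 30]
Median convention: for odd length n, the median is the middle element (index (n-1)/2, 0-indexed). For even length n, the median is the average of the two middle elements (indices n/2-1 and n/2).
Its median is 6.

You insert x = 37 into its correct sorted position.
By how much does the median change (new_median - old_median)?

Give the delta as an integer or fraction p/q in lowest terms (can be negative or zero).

Answer: 5/2

Derivation:
Old median = 6
After inserting x = 37: new sorted = [-6, 2, 6, 11, 30, 37]
New median = 17/2
Delta = 17/2 - 6 = 5/2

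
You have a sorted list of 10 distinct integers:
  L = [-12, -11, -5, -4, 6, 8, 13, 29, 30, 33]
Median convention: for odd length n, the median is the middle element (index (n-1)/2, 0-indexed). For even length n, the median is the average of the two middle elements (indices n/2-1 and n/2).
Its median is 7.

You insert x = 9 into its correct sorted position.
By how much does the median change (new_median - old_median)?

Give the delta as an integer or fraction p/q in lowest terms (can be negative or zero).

Answer: 1

Derivation:
Old median = 7
After inserting x = 9: new sorted = [-12, -11, -5, -4, 6, 8, 9, 13, 29, 30, 33]
New median = 8
Delta = 8 - 7 = 1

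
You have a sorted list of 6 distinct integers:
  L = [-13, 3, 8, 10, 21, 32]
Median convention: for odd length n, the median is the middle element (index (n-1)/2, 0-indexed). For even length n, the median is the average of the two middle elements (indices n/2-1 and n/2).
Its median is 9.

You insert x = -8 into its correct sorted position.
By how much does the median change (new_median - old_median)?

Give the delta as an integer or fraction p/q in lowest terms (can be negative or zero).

Answer: -1

Derivation:
Old median = 9
After inserting x = -8: new sorted = [-13, -8, 3, 8, 10, 21, 32]
New median = 8
Delta = 8 - 9 = -1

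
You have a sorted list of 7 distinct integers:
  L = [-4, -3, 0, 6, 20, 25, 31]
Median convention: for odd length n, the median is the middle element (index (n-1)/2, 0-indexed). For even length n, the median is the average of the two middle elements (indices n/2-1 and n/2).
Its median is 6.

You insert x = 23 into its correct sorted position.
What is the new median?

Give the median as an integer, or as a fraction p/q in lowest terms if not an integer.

Old list (sorted, length 7): [-4, -3, 0, 6, 20, 25, 31]
Old median = 6
Insert x = 23
Old length odd (7). Middle was index 3 = 6.
New length even (8). New median = avg of two middle elements.
x = 23: 5 elements are < x, 2 elements are > x.
New sorted list: [-4, -3, 0, 6, 20, 23, 25, 31]
New median = 13

Answer: 13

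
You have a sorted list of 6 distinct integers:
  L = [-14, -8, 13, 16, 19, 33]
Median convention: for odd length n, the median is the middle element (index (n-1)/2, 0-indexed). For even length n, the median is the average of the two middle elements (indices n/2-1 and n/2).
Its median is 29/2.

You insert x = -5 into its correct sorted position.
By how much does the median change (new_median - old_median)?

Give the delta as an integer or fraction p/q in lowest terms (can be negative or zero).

Answer: -3/2

Derivation:
Old median = 29/2
After inserting x = -5: new sorted = [-14, -8, -5, 13, 16, 19, 33]
New median = 13
Delta = 13 - 29/2 = -3/2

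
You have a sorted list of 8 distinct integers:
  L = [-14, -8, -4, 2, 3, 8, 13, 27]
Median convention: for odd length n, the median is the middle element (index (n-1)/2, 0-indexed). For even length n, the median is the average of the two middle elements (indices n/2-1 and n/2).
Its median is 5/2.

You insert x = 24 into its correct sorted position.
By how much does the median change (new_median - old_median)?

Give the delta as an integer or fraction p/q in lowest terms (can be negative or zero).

Answer: 1/2

Derivation:
Old median = 5/2
After inserting x = 24: new sorted = [-14, -8, -4, 2, 3, 8, 13, 24, 27]
New median = 3
Delta = 3 - 5/2 = 1/2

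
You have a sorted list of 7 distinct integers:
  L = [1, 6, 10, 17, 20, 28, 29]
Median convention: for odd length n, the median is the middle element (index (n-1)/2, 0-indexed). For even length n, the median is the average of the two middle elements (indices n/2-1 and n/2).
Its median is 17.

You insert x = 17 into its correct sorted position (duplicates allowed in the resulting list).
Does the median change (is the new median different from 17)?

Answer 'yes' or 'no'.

Answer: no

Derivation:
Old median = 17
Insert x = 17
New median = 17
Changed? no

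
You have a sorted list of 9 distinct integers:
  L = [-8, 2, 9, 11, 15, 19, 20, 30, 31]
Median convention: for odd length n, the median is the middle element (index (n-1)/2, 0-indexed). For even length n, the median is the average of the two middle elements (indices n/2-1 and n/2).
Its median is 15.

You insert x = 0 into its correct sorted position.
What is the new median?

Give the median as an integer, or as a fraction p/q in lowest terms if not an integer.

Answer: 13

Derivation:
Old list (sorted, length 9): [-8, 2, 9, 11, 15, 19, 20, 30, 31]
Old median = 15
Insert x = 0
Old length odd (9). Middle was index 4 = 15.
New length even (10). New median = avg of two middle elements.
x = 0: 1 elements are < x, 8 elements are > x.
New sorted list: [-8, 0, 2, 9, 11, 15, 19, 20, 30, 31]
New median = 13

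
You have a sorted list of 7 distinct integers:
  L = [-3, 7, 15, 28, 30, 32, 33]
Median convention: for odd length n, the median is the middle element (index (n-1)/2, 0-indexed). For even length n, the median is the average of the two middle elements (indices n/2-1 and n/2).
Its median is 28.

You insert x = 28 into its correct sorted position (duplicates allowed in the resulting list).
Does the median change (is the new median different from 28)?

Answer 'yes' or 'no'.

Answer: no

Derivation:
Old median = 28
Insert x = 28
New median = 28
Changed? no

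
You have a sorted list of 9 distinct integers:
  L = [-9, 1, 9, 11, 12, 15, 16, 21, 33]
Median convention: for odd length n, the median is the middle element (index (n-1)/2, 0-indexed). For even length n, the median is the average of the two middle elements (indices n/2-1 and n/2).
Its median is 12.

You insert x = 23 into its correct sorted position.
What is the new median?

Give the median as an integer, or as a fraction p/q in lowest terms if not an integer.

Answer: 27/2

Derivation:
Old list (sorted, length 9): [-9, 1, 9, 11, 12, 15, 16, 21, 33]
Old median = 12
Insert x = 23
Old length odd (9). Middle was index 4 = 12.
New length even (10). New median = avg of two middle elements.
x = 23: 8 elements are < x, 1 elements are > x.
New sorted list: [-9, 1, 9, 11, 12, 15, 16, 21, 23, 33]
New median = 27/2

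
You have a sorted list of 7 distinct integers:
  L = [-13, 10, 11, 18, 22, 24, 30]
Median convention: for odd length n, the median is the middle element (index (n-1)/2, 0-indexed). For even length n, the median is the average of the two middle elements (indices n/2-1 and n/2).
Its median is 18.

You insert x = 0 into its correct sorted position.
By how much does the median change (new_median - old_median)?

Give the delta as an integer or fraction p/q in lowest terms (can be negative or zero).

Answer: -7/2

Derivation:
Old median = 18
After inserting x = 0: new sorted = [-13, 0, 10, 11, 18, 22, 24, 30]
New median = 29/2
Delta = 29/2 - 18 = -7/2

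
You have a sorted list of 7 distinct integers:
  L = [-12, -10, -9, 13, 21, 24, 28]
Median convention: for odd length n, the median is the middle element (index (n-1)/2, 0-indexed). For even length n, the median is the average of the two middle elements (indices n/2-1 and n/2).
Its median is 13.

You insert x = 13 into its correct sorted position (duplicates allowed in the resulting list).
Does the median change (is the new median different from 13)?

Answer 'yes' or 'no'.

Old median = 13
Insert x = 13
New median = 13
Changed? no

Answer: no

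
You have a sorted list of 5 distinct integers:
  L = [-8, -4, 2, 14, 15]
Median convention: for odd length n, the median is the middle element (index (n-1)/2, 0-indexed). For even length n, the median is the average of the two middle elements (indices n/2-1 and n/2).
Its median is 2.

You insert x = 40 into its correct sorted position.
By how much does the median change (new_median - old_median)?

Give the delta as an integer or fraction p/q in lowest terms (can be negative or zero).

Answer: 6

Derivation:
Old median = 2
After inserting x = 40: new sorted = [-8, -4, 2, 14, 15, 40]
New median = 8
Delta = 8 - 2 = 6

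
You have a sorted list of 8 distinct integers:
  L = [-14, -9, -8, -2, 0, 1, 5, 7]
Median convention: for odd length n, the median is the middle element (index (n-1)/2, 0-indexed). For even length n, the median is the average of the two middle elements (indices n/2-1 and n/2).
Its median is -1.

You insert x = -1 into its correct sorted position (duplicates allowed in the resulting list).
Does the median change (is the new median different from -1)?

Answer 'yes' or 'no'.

Answer: no

Derivation:
Old median = -1
Insert x = -1
New median = -1
Changed? no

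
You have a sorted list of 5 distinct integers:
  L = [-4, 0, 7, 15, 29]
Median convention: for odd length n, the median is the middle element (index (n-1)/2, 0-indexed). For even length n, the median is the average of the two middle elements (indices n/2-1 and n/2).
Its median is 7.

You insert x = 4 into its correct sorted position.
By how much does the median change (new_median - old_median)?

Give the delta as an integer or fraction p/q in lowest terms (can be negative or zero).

Old median = 7
After inserting x = 4: new sorted = [-4, 0, 4, 7, 15, 29]
New median = 11/2
Delta = 11/2 - 7 = -3/2

Answer: -3/2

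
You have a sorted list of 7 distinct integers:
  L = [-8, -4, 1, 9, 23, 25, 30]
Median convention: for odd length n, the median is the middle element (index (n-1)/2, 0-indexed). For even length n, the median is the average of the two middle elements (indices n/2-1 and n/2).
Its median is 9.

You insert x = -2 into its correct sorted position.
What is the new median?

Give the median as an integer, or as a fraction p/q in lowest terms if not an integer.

Old list (sorted, length 7): [-8, -4, 1, 9, 23, 25, 30]
Old median = 9
Insert x = -2
Old length odd (7). Middle was index 3 = 9.
New length even (8). New median = avg of two middle elements.
x = -2: 2 elements are < x, 5 elements are > x.
New sorted list: [-8, -4, -2, 1, 9, 23, 25, 30]
New median = 5

Answer: 5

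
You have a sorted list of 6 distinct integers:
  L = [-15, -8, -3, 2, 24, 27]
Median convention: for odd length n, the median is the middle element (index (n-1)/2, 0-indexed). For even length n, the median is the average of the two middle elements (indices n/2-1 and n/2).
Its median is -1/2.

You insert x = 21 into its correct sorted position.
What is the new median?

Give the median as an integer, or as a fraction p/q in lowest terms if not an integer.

Answer: 2

Derivation:
Old list (sorted, length 6): [-15, -8, -3, 2, 24, 27]
Old median = -1/2
Insert x = 21
Old length even (6). Middle pair: indices 2,3 = -3,2.
New length odd (7). New median = single middle element.
x = 21: 4 elements are < x, 2 elements are > x.
New sorted list: [-15, -8, -3, 2, 21, 24, 27]
New median = 2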